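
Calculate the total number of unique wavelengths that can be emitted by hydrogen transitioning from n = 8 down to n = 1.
28

The electron can occupy levels n = 1, 2, ..., 8 during de-excitation — that is m = 8 - 1 + 1 = 8 distinct levels.

The number of distinct spectral lines equals the number of ways to choose 2 of these m levels (each pair gives one possible emission transition):

Number of lines = m(m-1)/2 = 8×7/2 = 28

These correspond to all possible transitions between the 8 levels:
8 → 7, 8 → 6, 8 → 5, 8 → 4, 8 → 3, 8 → 2, 8 → 1, 7 → 6...

Each transition produces a photon with a unique energy (and thus wavelength). This count does not depend on Z.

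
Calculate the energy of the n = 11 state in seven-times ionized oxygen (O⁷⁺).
-7.196403 eV

For hydrogen-like ions, the energy levels scale with Z²:
E_n = -13.6057 Z² / n² eV

For O⁷⁺ (Z = 8) at n = 11:
E_11 = -13.6057 × 8² / 11²
E_11 = -13.6057 × 64 / 121
E_11 = -870.7648 / 121
E_11 = -7.196403 eV

The energy is 64 times more negative than hydrogen at the same n due to the stronger nuclear charge.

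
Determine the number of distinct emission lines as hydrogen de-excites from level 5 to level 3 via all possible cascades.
3

The electron can occupy levels n = 3, 4, ..., 5 during de-excitation — that is m = 5 - 3 + 1 = 3 distinct levels.

The number of distinct spectral lines equals the number of ways to choose 2 of these m levels (each pair gives one possible emission transition):

Number of lines = m(m-1)/2 = 3×2/2 = 3

These correspond to all possible transitions between the 3 levels:
5 → 4, 5 → 3, 4 → 3

Each transition produces a photon with a unique energy (and thus wavelength). This count does not depend on Z.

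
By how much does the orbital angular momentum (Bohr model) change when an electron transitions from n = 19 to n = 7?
1.26549e-33 J·s (or 12ℏ)

In the Bohr model, L_n = nℏ where ℏ = 1.0545718e-34 J·s.

L_19 = 19ℏ = 2.0036864e-33 J·s
L_7 = 7ℏ = 7.3820026e-34 J·s

ΔL = L_19 - L_7 = (19 - 7)ℏ = 12ℏ
ΔL = 12 × 1.0545718e-34 J·s = 1.26549e-33 J·s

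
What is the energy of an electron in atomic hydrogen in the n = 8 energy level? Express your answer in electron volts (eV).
-0.21 eV

The energy levels of a hydrogen-like atom are given by:
E_n = -13.6057 eV / n²

For n = 8:
E_8 = -13.6057 eV / 8²
E_8 = -13.6057 eV / 64
E_8 = -0.21 eV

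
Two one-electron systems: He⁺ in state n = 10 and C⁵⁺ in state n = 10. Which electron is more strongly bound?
C⁵⁺ at n = 10 (E = -4.898 eV)

Using E_n = -13.6057 Z² / n² eV:

He⁺ (Z = 2) at n = 10:
E = -13.6057 × 2² / 10² = -13.6057 × 4 / 100 = -0.544228 eV

C⁵⁺ (Z = 6) at n = 10:
E = -13.6057 × 6² / 10² = -13.6057 × 36 / 100 = -4.898052 eV

Since -4.898052 eV < -0.544228 eV,
C⁵⁺ at n = 10 is more tightly bound (requires more energy to ionize).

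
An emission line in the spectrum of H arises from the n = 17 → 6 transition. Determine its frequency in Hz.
8.00e+13 Hz

First, find the transition energy:
E_17 = -13.6057 / 17² = -0.0470785 eV
E_6 = -13.6057 / 6² = -0.3779361 eV
|ΔE| = |E_6 - E_17| = 0.3308576 eV

Convert to Joules: E = 0.3308576 eV × (1.602177 × 10⁻¹⁹ J/eV) = 5.3009e-20 J

Using E = hf:
f = E/h = 5.3009e-20 J / (6.62607 × 10⁻³⁴ J·s)
f = 8.00e+13 Hz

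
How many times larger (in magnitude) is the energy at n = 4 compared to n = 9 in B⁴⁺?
5.06250

Using E_n = -13.6057 Z² / n² eV with Z = 5:

E_4 = -13.6057 × 5² / 4² = -340.1425 / 16 = -21.25890625000 eV
E_9 = -13.6057 × 5² / 9² = -340.1425 / 81 = -4.19929012346 eV

The ratio is:
E_4/E_9 = (-21.25890625000) / (-4.19929012346)
E_4/E_9 = (-340.1425/16) / (-340.1425/81)
E_4/E_9 = 81/16
E_4/E_9 = 5.06250
(Note: the Z² factors cancel in the ratio.)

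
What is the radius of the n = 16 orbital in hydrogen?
13.5469 nm (or 135.4693 Å)

The Bohr radius formula is:
r_n = n² a₀ / Z

where a₀ = 0.0529177 nm is the Bohr radius.

For H (Z = 1) at n = 16:
r_16 = 16² × 0.0529177 nm / 1
r_16 = 256 × 0.0529177 nm / 1
r_16 = 13.54693 nm / 1
r_16 = 13.5469 nm

The electron orbits at approximately 13.5469 nm from the nucleus.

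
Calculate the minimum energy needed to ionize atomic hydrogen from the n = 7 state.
0.28 eV

The ionization energy is the energy needed to remove the electron completely (n → ∞).

For hydrogen, E_n = -13.6057 eV / n².

At n = 7: E_7 = -13.6057 / 7² = -0.27767 eV
At n = ∞: E_∞ = 0 eV

Ionization energy = E_∞ - E_7 = 0 - (-0.27767) = 0.27767 eV
Ionization energy ≈ 0.28 eV

This is also called the binding energy of the electron in state n = 7.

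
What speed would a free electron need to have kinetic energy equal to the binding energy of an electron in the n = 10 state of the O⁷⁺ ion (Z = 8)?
1.7502e+06 m/s (or 0.58379% of c)

The binding energy at n = 10 for O⁷⁺ is:
E_10 = -13.6057 × 8²/10² = -8.7076480 eV
|E_10| = 8.7076480 eV

Convert to Joules:
KE = 8.7076480 eV × (1.602177 × 10⁻¹⁹ J/eV) = 1.395119e-18 J

Using KE = ½mv²:
v = √(2·KE/m_e)
v = √(2 × 1.395119e-18 J / 9.10938 × 10⁻³¹ kg)
v = 1.7502e+06 m/s

This is approximately 0.58379% the speed of light.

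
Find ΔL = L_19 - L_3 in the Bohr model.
1.6873e-33 J·s (or 16ℏ)

In the Bohr model, L_n = nℏ where ℏ = 1.054572e-34 J·s.

L_19 = 19ℏ = 2.003687e-33 J·s
L_3 = 3ℏ = 3.163716e-34 J·s

ΔL = L_19 - L_3 = (19 - 3)ℏ = 16ℏ
ΔL = 16 × 1.054572e-34 J·s = 1.6873e-33 J·s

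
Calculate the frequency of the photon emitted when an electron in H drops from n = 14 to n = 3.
3.4875e+14 Hz

First, find the transition energy:
E_14 = -13.6057 / 14² = -0.0694168 eV
E_3 = -13.6057 / 3² = -1.5117444 eV
|ΔE| = |E_3 - E_14| = 1.4423276 eV

Convert to Joules: E = 1.4423276 eV × (1.602177 × 10⁻¹⁹ J/eV) = 2.310864e-19 J

Using E = hf:
f = E/h = 2.310864e-19 J / (6.62607 × 10⁻³⁴ J·s)
f = 3.4875e+14 Hz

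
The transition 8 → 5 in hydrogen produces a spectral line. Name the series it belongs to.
Pfund series

The spectral series in hydrogen are named based on the final (lower) energy level:
- Lyman series: n_final = 1 (ultraviolet)
- Balmer series: n_final = 2 (visible/near-UV)
- Paschen series: n_final = 3 (infrared)
- Brackett series: n_final = 4 (infrared)
- Pfund series: n_final = 5 (far infrared)

Since this transition ends at n = 5, it belongs to the Pfund series.

For reference, this 8 → 5 line has photon energy
ΔE = 13.6057 eV × (1/5² - 1/8²) = 0.33163893750 eV,
corresponding to wavelength λ = hc/ΔE = 1239.84 eV·nm / 0.33163893750 eV = 3738.52362 nm in the far infrared region.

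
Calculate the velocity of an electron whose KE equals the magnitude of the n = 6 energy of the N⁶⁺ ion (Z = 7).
2.55e+06 m/s (or 0.85137% of c)

The binding energy at n = 6 for N⁶⁺ is:
E_6 = -13.6057 × 7²/6² = -18.5188694 eV
|E_6| = 18.5188694 eV

Convert to Joules:
KE = 18.5188694 eV × (1.602177 × 10⁻¹⁹ J/eV) = 2.9671e-18 J

Using KE = ½mv²:
v = √(2·KE/m_e)
v = √(2 × 2.9671e-18 J / 9.10938 × 10⁻³¹ kg)
v = 2.55e+06 m/s

This is approximately 0.85137% the speed of light.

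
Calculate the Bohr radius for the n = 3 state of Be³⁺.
0.11906 nm (or 1.19065 Å)

The Bohr radius formula is:
r_n = n² a₀ / Z

where a₀ = 0.05291772 nm is the Bohr radius.

For Be³⁺ (Z = 4) at n = 3:
r_3 = 3² × 0.05291772 nm / 4
r_3 = 9 × 0.05291772 nm / 4
r_3 = 0.476259 nm / 4
r_3 = 0.11906 nm

The electron orbits at approximately 0.11906 nm from the nucleus.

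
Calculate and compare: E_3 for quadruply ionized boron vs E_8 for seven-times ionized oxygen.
B⁴⁺ at n = 3 (E = -37.79361 eV)

Using E_n = -13.6057 Z² / n² eV:

B⁴⁺ (Z = 5) at n = 3:
E = -13.6057 × 5² / 3² = -13.6057 × 25 / 9 = -37.79361111 eV

O⁷⁺ (Z = 8) at n = 8:
E = -13.6057 × 8² / 8² = -13.6057 × 64 / 64 = -13.60570000 eV

Since -37.79361111 eV < -13.60570000 eV,
B⁴⁺ at n = 3 is more tightly bound (requires more energy to ionize).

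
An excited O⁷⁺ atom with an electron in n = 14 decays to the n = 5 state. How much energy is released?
30.387914 eV

The energy levels are E_n = -13.6057 Z² eV / n².

Energy at n = 14: E_14 = -13.6057 × 8² / 14² = -4.442677551 eV
Energy at n = 5: E_5 = -13.6057 × 8² / 5² = -34.830592000 eV

For emission (electron falling to lower state), the photon energy is:
E_photon = E_14 - E_5 = |-4.442677551 - (-34.830592000)|
E_photon = 30.387914 eV

This energy is carried away by the emitted photon.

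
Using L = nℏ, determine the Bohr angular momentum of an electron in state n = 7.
7.382e-34 J·s (or 7ℏ)

In the Bohr model, angular momentum is quantized:
L = nℏ

where ℏ = h/(2π) = 1.05457e-34 J·s

For n = 7:
L = 7 × 1.05457e-34 J·s
L = 7.382e-34 J·s

This can also be written as L = 7ℏ.
The angular momentum is an integer multiple of the reduced Planck constant.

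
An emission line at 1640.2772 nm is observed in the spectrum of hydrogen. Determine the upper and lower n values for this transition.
n = 12 → n = 4

First, find the photon energy from the wavelength (hc = 1239.84 eV·nm):
E = hc/λ = 1239.84 eV·nm / 1640.2772 nm = 0.75587224 eV

The energy levels of hydrogen satisfy E_n = -13.6057 / n² eV, so an emission n_i → n_f releases
ΔE = 13.6057 × (1/n_f² − 1/n_i²) eV.

Setting ΔE equal to the photon energy:
1/n_f² − 1/n_i² = 0.75587224 / 13.6057 = 0.055555557

Since 1/n_i² must be positive, we need 1/n_f² > 0.055555557, i.e. n_f ≤ 4. For each allowed n_f, solve n_i = (1/n_f² − 0.055555557)^(−1/2) and check whether it is a whole number:
  n_f = 1: 1/n_i² = 1.000000000 − 0.055555557 = 0.944444443 → n_i = 1.029  (not an integer) ✗
  n_f = 2: 1/n_i² = 0.250000000 − 0.055555557 = 0.194444443 → n_i = 2.268  (not an integer) ✗
  n_f = 3: 1/n_i² = 0.111111111 − 0.055555557 = 0.055555554 → n_i = 4.243  (not an integer) ✗
  n_f = 4: 1/n_i² = 0.062500000 − 0.055555557 = 0.006944443 → n_i = 12.000  → integer, n_i = 12 ✓

Only n_f = 4 gives an integer upper level, n_i = 12.

The transition is from n = 12 to n = 4 (emission).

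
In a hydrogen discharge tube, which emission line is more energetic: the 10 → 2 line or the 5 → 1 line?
5 → 1

Calculate the energy for each transition:

Transition 10 → 2:
ΔE₁ = |E_2 - E_10| = |-13.6057/2² - (-13.6057/10²)|
ΔE₁ = |-3.401425000000 - (-0.136057000000)| = 3.265368000 eV

Transition 5 → 1:
ΔE₂ = |E_1 - E_5| = |-13.6057/1² - (-13.6057/5²)|
ΔE₂ = |-13.605700000000 - (-0.544228000000)| = 13.061472000 eV

Since 13.061472000 eV > 3.265368000 eV, the transition 5 → 1 emits the more energetic photon.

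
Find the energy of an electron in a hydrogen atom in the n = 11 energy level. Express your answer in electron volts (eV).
-0.112 eV

The energy levels of a hydrogen-like atom are given by:
E_n = -13.6057 eV / n²

For n = 11:
E_11 = -13.6057 eV / 11²
E_11 = -13.6057 eV / 121
E_11 = -0.112 eV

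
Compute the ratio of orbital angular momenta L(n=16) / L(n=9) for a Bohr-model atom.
1.77778

In the Bohr model, L_n = nℏ, so the ratio is purely the ratio of quantum numbers:

L_16/L_9 = 16ℏ / 9ℏ = 16/9 = 1.77778

The angular momentum scales linearly with n.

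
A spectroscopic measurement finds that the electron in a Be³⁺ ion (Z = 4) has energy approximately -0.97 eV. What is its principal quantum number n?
n = 15

The exact energy levels follow E_n = -13.6057 Z² / n² eV with Z = 4.

The measured value (-0.97 eV) is reported to only 2 significant figures, so we must test candidate n values and see which one matches to that precision.

Candidate energies:
  n = 13:  E = -13.6057 × 4² / 13² = -1.28811 eV
  n = 14:  E = -13.6057 × 4² / 14² = -1.11067 eV
  n = 15:  E = -13.6057 × 4² / 15² = -0.96752 eV  ← matches
  n = 16:  E = -13.6057 × 4² / 16² = -0.85036 eV
  n = 17:  E = -13.6057 × 4² / 17² = -0.75326 eV

Checking against the measurement of -0.97 eV (2 sig figs), only n = 15 agrees:
E_15 = -0.96752 eV, which rounds to -0.97 eV ✓

Therefore n = 15.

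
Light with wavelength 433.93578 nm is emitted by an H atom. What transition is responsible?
n = 5 → n = 2

First, find the photon energy from the wavelength (hc = 1239.84 eV·nm):
E = hc/λ = 1239.84 eV·nm / 433.93578 nm = 2.8571970 eV

The energy levels of hydrogen satisfy E_n = -13.6057 / n² eV, so an emission n_i → n_f releases
ΔE = 13.6057 × (1/n_f² − 1/n_i²) eV.

Setting ΔE equal to the photon energy:
1/n_f² − 1/n_i² = 2.8571970 / 13.6057 = 0.21000000

Since 1/n_i² must be positive, we need 1/n_f² > 0.21000000, i.e. n_f ≤ 2. For each allowed n_f, solve n_i = (1/n_f² − 0.21000000)^(−1/2) and check whether it is a whole number:
  n_f = 1: 1/n_i² = 1.00000000 − 0.21000000 = 0.79000000 → n_i = 1.125  (not an integer) ✗
  n_f = 2: 1/n_i² = 0.25000000 − 0.21000000 = 0.04000000 → n_i = 5.000  → integer, n_i = 5 ✓

Only n_f = 2 gives an integer upper level, n_i = 5.

The transition is from n = 5 to n = 2 (emission).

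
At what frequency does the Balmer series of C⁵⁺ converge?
2.961e+16 Hz

The series limit corresponds to the transition from n = ∞ to n = 2.
This is the highest energy (shortest wavelength) transition in the Balmer series.

E_∞ = 0 eV
E_2 = -13.6057 × 6² / 2² = -122.45130000 eV

Energy at series limit:
ΔE = E_∞ - E_2 = 0 - (-122.45130000) = 122.45130000 eV
E = 122.45130000 eV × (1.602177 × 10⁻¹⁹ J/eV) = 1.96189e-17 J
f = E/h = 1.96189e-17 J / (6.62607 × 10⁻³⁴ J·s) = 2.961e+16 Hz

This energy equals the ionization energy from the n = 2 state of C⁵⁺.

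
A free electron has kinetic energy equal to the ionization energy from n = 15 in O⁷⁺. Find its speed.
1.17e+06 m/s (or 0.39% of c)

The binding energy at n = 15 for O⁷⁺ is:
E_15 = -13.6057 × 8²/15² = -3.87007 eV
|E_15| = 3.87007 eV

Convert to Joules:
KE = 3.87007 eV × (1.602177 × 10⁻¹⁹ J/eV) = 6.2005e-19 J

Using KE = ½mv²:
v = √(2·KE/m_e)
v = √(2 × 6.2005e-19 J / 9.10938 × 10⁻³¹ kg)
v = 1.17e+06 m/s

This is approximately 0.39% the speed of light.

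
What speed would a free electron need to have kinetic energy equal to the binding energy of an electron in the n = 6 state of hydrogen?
3.6462e+05 m/s (or 0.1216% of c)

The binding energy at n = 6 for hydrogen is:
E_6 = -13.6057/6² = -0.37793611 eV
|E_6| = 0.37793611 eV

Convert to Joules:
KE = 0.37793611 eV × (1.602177 × 10⁻¹⁹ J/eV) = 6.055205e-20 J

Using KE = ½mv²:
v = √(2·KE/m_e)
v = √(2 × 6.055205e-20 J / 9.10938 × 10⁻³¹ kg)
v = 3.6462e+05 m/s

This is approximately 0.1216% the speed of light.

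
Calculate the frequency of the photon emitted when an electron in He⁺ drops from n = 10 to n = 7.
1.36965e+14 Hz

First, find the transition energy:
E_10 = -13.6057 × 2² / 10² = -0.544228000 eV
E_7 = -13.6057 × 2² / 7² = -1.110669388 eV
|ΔE| = |E_7 - E_10| = 0.566441388 eV

Convert to Joules: E = 0.566441388 eV × (1.602177 × 10⁻¹⁹ J/eV) = 9.0753936e-20 J

Using E = hf:
f = E/h = 9.0753936e-20 J / (6.62607 × 10⁻³⁴ J·s)
f = 1.36965e+14 Hz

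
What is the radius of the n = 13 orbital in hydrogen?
8.943095 nm (or 89.430948 Å)

The Bohr radius formula is:
r_n = n² a₀ / Z

where a₀ = 0.052917721 nm is the Bohr radius.

For H (Z = 1) at n = 13:
r_13 = 13² × 0.052917721 nm / 1
r_13 = 169 × 0.052917721 nm / 1
r_13 = 8.9430948 nm / 1
r_13 = 8.943095 nm

The electron orbits at approximately 8.943095 nm from the nucleus.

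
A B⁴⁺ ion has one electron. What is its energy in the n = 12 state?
-2.362 eV

For hydrogen-like ions, the energy levels scale with Z²:
E_n = -13.6057 Z² / n² eV

For B⁴⁺ (Z = 5) at n = 12:
E_12 = -13.6057 × 5² / 12²
E_12 = -13.6057 × 25 / 144
E_12 = -340.1425 / 144
E_12 = -2.362 eV

The energy is 25 times more negative than hydrogen at the same n due to the stronger nuclear charge.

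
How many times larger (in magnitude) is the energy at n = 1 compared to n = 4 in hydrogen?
16.000

Using E_n = -13.6057 Z² / n² eV with Z = 1:

E_1 = -13.6057 / 1² = -13.6057 / 1 = -13.605700000 eV
E_4 = -13.6057 / 4² = -13.6057 / 16 = -0.850356250 eV

The ratio is:
E_1/E_4 = (-13.605700000) / (-0.850356250)
E_1/E_4 = (-13.6057/1) / (-13.6057/16)
E_1/E_4 = 16/1
E_1/E_4 = 16.000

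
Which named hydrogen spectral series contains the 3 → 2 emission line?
Balmer series

The spectral series in hydrogen are named based on the final (lower) energy level:
- Lyman series: n_final = 1 (ultraviolet)
- Balmer series: n_final = 2 (visible/near-UV)
- Paschen series: n_final = 3 (infrared)
- Brackett series: n_final = 4 (infrared)
- Pfund series: n_final = 5 (far infrared)

Since this transition ends at n = 2, it belongs to the Balmer series.

For reference, this 3 → 2 line has photon energy
ΔE = 13.6057 eV × (1/2² - 1/3²) = 1.88968056 eV,
corresponding to wavelength λ = hc/ΔE = 1239.84 eV·nm / 1.88968056 eV = 656.1109 nm in the visible/near-UV region.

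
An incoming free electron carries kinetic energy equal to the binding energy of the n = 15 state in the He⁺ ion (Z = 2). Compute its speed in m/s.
2.917e+05 m/s (or 0.097% of c)

The binding energy at n = 15 for He⁺ is:
E_15 = -13.6057 × 2²/15² = -0.2418791 eV
|E_15| = 0.2418791 eV

Convert to Joules:
KE = 0.2418791 eV × (1.602177 × 10⁻¹⁹ J/eV) = 3.87533e-20 J

Using KE = ½mv²:
v = √(2·KE/m_e)
v = √(2 × 3.87533e-20 J / 9.10938 × 10⁻³¹ kg)
v = 2.917e+05 m/s

This is approximately 0.097% the speed of light.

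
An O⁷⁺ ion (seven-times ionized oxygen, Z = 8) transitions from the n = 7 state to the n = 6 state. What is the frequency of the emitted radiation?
1.552e+15 Hz

First, find the transition energy:
E_7 = -13.6057 × 8² / 7² = -17.770710 eV
E_6 = -13.6057 × 8² / 6² = -24.187911 eV
|ΔE| = |E_6 - E_7| = 6.417201 eV

Convert to Joules: E = 6.417201 eV × (1.602177 × 10⁻¹⁹ J/eV) = 1.02815e-18 J

Using E = hf:
f = E/h = 1.02815e-18 J / (6.62607 × 10⁻³⁴ J·s)
f = 1.552e+15 Hz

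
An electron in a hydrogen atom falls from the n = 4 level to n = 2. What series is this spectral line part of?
Balmer series

The spectral series in hydrogen are named based on the final (lower) energy level:
- Lyman series: n_final = 1 (ultraviolet)
- Balmer series: n_final = 2 (visible/near-UV)
- Paschen series: n_final = 3 (infrared)
- Brackett series: n_final = 4 (infrared)
- Pfund series: n_final = 5 (far infrared)

Since this transition ends at n = 2, it belongs to the Balmer series.

For reference, this 4 → 2 line has photon energy
ΔE = 13.6057 eV × (1/2² - 1/4²) = 2.5510687500 eV,
corresponding to wavelength λ = hc/ΔE = 1239.84 eV·nm / 2.5510687500 eV = 486.008070 nm in the visible/near-UV region.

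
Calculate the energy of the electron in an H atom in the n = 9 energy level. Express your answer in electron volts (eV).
-0.167972 eV

The energy levels of a hydrogen-like atom are given by:
E_n = -13.6057 eV / n²

For n = 9:
E_9 = -13.6057 eV / 9²
E_9 = -13.6057 eV / 81
E_9 = -0.167972 eV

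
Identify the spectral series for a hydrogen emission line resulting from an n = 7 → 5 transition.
Pfund series

The spectral series in hydrogen are named based on the final (lower) energy level:
- Lyman series: n_final = 1 (ultraviolet)
- Balmer series: n_final = 2 (visible/near-UV)
- Paschen series: n_final = 3 (infrared)
- Brackett series: n_final = 4 (infrared)
- Pfund series: n_final = 5 (far infrared)

Since this transition ends at n = 5, it belongs to the Pfund series.

For reference, this 7 → 5 line has photon energy
ΔE = 13.6057 eV × (1/5² - 1/7²) = 0.2665606531 eV,
corresponding to wavelength λ = hc/ΔE = 1239.84 eV·nm / 0.2665606531 eV = 4651.2491 nm in the far infrared region.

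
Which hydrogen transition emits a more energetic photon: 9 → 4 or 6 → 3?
6 → 3

Calculate the energy for each transition:

Transition 9 → 4:
ΔE₁ = |E_4 - E_9| = |-13.6057/4² - (-13.6057/9²)|
ΔE₁ = |-0.85035625000 - (-0.16797160494)| = 0.68238465 eV

Transition 6 → 3:
ΔE₂ = |E_3 - E_6| = |-13.6057/3² - (-13.6057/6²)|
ΔE₂ = |-1.51174444444 - (-0.37793611111)| = 1.13380833 eV

Since 1.13380833 eV > 0.68238465 eV, the transition 6 → 3 emits the more energetic photon.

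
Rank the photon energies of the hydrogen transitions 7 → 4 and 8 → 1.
8 → 1

Calculate the energy for each transition:

Transition 7 → 4:
ΔE₁ = |E_4 - E_7| = |-13.6057/4² - (-13.6057/7²)|
ΔE₁ = |-0.8503562500 - (-0.2776673469)| = 0.5726889 eV

Transition 8 → 1:
ΔE₂ = |E_1 - E_8| = |-13.6057/1² - (-13.6057/8²)|
ΔE₂ = |-13.6057000000 - (-0.2125890625)| = 13.3931109 eV

Since 13.3931109 eV > 0.5726889 eV, the transition 8 → 1 emits the more energetic photon.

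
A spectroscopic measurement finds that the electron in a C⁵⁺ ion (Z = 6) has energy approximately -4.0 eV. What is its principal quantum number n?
n = 11

The exact energy levels follow E_n = -13.6057 Z² / n² eV with Z = 6.

The measured value (-4.0 eV) is reported to only 2 significant figures, so we must test candidate n values and see which one matches to that precision.

Candidate energies:
  n = 9:  E = -13.6057 × 6² / 9² = -6.046978 eV
  n = 10:  E = -13.6057 × 6² / 10² = -4.898052 eV
  n = 11:  E = -13.6057 × 6² / 11² = -4.047977 eV  ← matches
  n = 12:  E = -13.6057 × 6² / 12² = -3.401425 eV
  n = 13:  E = -13.6057 × 6² / 13² = -2.898256 eV

Checking against the measurement of -4.0 eV (2 sig figs), only n = 11 agrees:
E_11 = -4.047977 eV, which rounds to -4.0 eV ✓

Therefore n = 11.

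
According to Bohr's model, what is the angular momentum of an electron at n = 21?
2.21460e-33 J·s (or 21ℏ)

In the Bohr model, angular momentum is quantized:
L = nℏ

where ℏ = h/(2π) = 1.0545718e-34 J·s

For n = 21:
L = 21 × 1.0545718e-34 J·s
L = 2.21460e-33 J·s

This can also be written as L = 21ℏ.
The angular momentum is an integer multiple of the reduced Planck constant.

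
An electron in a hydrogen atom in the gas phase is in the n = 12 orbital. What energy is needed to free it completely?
0.094 eV

The ionization energy is the energy needed to remove the electron completely (n → ∞).

For hydrogen, E_n = -13.6057 eV / n².

At n = 12: E_12 = -13.6057 / 12² = -0.094484 eV
At n = ∞: E_∞ = 0 eV

Ionization energy = E_∞ - E_12 = 0 - (-0.094484) = 0.094484 eV
Ionization energy ≈ 0.094 eV

This is also called the binding energy of the electron in state n = 12.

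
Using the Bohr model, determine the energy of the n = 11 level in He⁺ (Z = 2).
-0.4498 eV

For hydrogen-like ions, the energy levels scale with Z²:
E_n = -13.6057 Z² / n² eV

For He⁺ (Z = 2) at n = 11:
E_11 = -13.6057 × 2² / 11²
E_11 = -13.6057 × 4 / 121
E_11 = -54.4228 / 121
E_11 = -0.4498 eV

The energy is 4 times more negative than hydrogen at the same n due to the stronger nuclear charge.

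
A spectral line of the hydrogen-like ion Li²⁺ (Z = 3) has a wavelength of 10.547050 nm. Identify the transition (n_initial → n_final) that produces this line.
n = 5 → n = 1

First, find the photon energy from the wavelength (hc = 1239.84 eV·nm):
E = hc/λ = 1239.84 eV·nm / 10.547050 nm = 117.55325 eV

The energy levels of Li²⁺ satisfy E_n = -13.6057 × 3² / n² eV, so an emission n_i → n_f releases
ΔE = 13.6057 × 3² × (1/n_f² − 1/n_i²) eV.

Setting ΔE equal to the photon energy:
1/n_f² − 1/n_i² = 117.55325 / (13.6057 × 3²) = 0.96000002

Since 1/n_i² must be positive, we need 1/n_f² > 0.96000002, i.e. n_f ≤ 1. For each allowed n_f, solve n_i = (1/n_f² − 0.96000002)^(−1/2) and check whether it is a whole number:
  n_f = 1: 1/n_i² = 1.00000000 − 0.96000002 = 0.03999998 → n_i = 5.000  → integer, n_i = 5 ✓

Only n_f = 1 gives an integer upper level, n_i = 5.

The transition is from n = 5 to n = 1 (emission).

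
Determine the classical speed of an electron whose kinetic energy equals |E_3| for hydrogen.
7.292e+05 m/s (or 0.24% of c)

The binding energy at n = 3 for hydrogen is:
E_3 = -13.6057/3² = -1.511744 eV
|E_3| = 1.511744 eV

Convert to Joules:
KE = 1.511744 eV × (1.602177 × 10⁻¹⁹ J/eV) = 2.42208e-19 J

Using KE = ½mv²:
v = √(2·KE/m_e)
v = √(2 × 2.42208e-19 J / 9.10938 × 10⁻³¹ kg)
v = 7.292e+05 m/s

This is approximately 0.24% the speed of light.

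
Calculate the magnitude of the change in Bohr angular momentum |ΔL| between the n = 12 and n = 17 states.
5.27e-34 J·s (or 5ℏ)

In the Bohr model, L_n = nℏ where ℏ = 1.0546e-34 J·s.

L_17 = 17ℏ = 1.7928e-33 J·s
L_12 = 12ℏ = 1.2655e-33 J·s

ΔL = L_17 - L_12 = (17 - 12)ℏ = 5ℏ
ΔL = 5 × 1.0546e-34 J·s = 5.27e-34 J·s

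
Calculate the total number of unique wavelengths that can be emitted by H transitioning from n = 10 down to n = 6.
10

The electron can occupy levels n = 6, 7, ..., 10 during de-excitation — that is m = 10 - 6 + 1 = 5 distinct levels.

The number of distinct spectral lines equals the number of ways to choose 2 of these m levels (each pair gives one possible emission transition):

Number of lines = m(m-1)/2 = 5×4/2 = 10

These correspond to all possible transitions between the 5 levels:
10 → 9, 10 → 8, 10 → 7, 10 → 6, 9 → 8, 9 → 7, 9 → 6, 8 → 7...

Each transition produces a photon with a unique energy (and thus wavelength). This count does not depend on Z.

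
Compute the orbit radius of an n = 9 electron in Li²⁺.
1.42878 nm (or 14.28778 Å)

The Bohr radius formula is:
r_n = n² a₀ / Z

where a₀ = 0.05291772 nm is the Bohr radius.

For Li²⁺ (Z = 3) at n = 9:
r_9 = 9² × 0.05291772 nm / 3
r_9 = 81 × 0.05291772 nm / 3
r_9 = 4.286335 nm / 3
r_9 = 1.42878 nm

The electron orbits at approximately 1.42878 nm from the nucleus.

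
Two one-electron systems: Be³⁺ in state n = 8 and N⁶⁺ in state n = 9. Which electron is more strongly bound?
N⁶⁺ at n = 9 (E = -8.231 eV)

Using E_n = -13.6057 Z² / n² eV:

Be³⁺ (Z = 4) at n = 8:
E = -13.6057 × 4² / 8² = -13.6057 × 16 / 64 = -3.401425 eV

N⁶⁺ (Z = 7) at n = 9:
E = -13.6057 × 7² / 9² = -13.6057 × 49 / 81 = -8.230609 eV

Since -8.230609 eV < -3.401425 eV,
N⁶⁺ at n = 9 is more tightly bound (requires more energy to ionize).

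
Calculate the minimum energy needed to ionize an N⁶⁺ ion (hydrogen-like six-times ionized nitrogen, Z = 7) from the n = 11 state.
5.510 eV

The ionization energy is the energy needed to remove the electron completely (n → ∞).

For a hydrogen-like ion with Z = 7, E_n = -13.6057 Z² / n² eV.

At n = 11: E_11 = -13.6057 × 7² / 11² = -5.509746 eV
At n = ∞: E_∞ = 0 eV

Ionization energy = E_∞ - E_11 = 0 - (-5.509746) = 5.509746 eV
Ionization energy ≈ 5.510 eV

This is also called the binding energy of the electron in state n = 11.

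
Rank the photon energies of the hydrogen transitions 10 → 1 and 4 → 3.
10 → 1

Calculate the energy for each transition:

Transition 10 → 1:
ΔE₁ = |E_1 - E_10| = |-13.6057/1² - (-13.6057/10²)|
ΔE₁ = |-13.605700000 - (-0.136057000)| = 13.469643 eV

Transition 4 → 3:
ΔE₂ = |E_3 - E_4| = |-13.6057/3² - (-13.6057/4²)|
ΔE₂ = |-1.511744444 - (-0.850356250)| = 0.661388 eV

Since 13.469643 eV > 0.661388 eV, the transition 10 → 1 emits the more energetic photon.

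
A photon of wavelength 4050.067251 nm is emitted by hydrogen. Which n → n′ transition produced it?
n = 5 → n = 4

First, find the photon energy from the wavelength (hc = 1239.84 eV·nm):
E = hc/λ = 1239.84 eV·nm / 4050.067251 nm = 0.30612825 eV

The energy levels of hydrogen satisfy E_n = -13.6057 / n² eV, so an emission n_i → n_f releases
ΔE = 13.6057 × (1/n_f² − 1/n_i²) eV.

Setting ΔE equal to the photon energy:
1/n_f² − 1/n_i² = 0.30612825 / 13.6057 = 0.022500000

Since 1/n_i² must be positive, we need 1/n_f² > 0.022500000, i.e. n_f ≤ 6. For each allowed n_f, solve n_i = (1/n_f² − 0.022500000)^(−1/2) and check whether it is a whole number:
  n_f = 1: 1/n_i² = 1.000000000 − 0.022500000 = 0.977500000 → n_i = 1.011  (not an integer) ✗
  n_f = 2: 1/n_i² = 0.250000000 − 0.022500000 = 0.227500000 → n_i = 2.097  (not an integer) ✗
  n_f = 3: 1/n_i² = 0.111111111 − 0.022500000 = 0.088611111 → n_i = 3.359  (not an integer) ✗
  n_f = 4: 1/n_i² = 0.062500000 − 0.022500000 = 0.040000000 → n_i = 5.000  → integer, n_i = 5 ✓
  n_f = 5: 1/n_i² = 0.040000000 − 0.022500000 = 0.017500000 → n_i = 7.559  (not an integer) ✗
  n_f = 6: 1/n_i² = 0.027777778 − 0.022500000 = 0.005277778 → n_i = 13.765  (not an integer) ✗

Only n_f = 4 gives an integer upper level, n_i = 5.

The transition is from n = 5 to n = 4 (emission).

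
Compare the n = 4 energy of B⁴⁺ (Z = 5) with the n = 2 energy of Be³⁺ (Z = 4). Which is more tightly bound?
Be³⁺ at n = 2 (E = -54.42 eV)

Using E_n = -13.6057 Z² / n² eV:

B⁴⁺ (Z = 5) at n = 4:
E = -13.6057 × 5² / 4² = -13.6057 × 25 / 16 = -21.25891 eV

Be³⁺ (Z = 4) at n = 2:
E = -13.6057 × 4² / 2² = -13.6057 × 16 / 4 = -54.42280 eV

Since -54.42280 eV < -21.25891 eV,
Be³⁺ at n = 2 is more tightly bound (requires more energy to ionize).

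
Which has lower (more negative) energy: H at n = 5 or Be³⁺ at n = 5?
Be³⁺ at n = 5 (E = -8.70765 eV)

Using E_n = -13.6057 Z² / n² eV:

H (Z = 1) at n = 5:
E = -13.6057 × 1² / 5² = -13.6057 × 1 / 25 = -0.54422800 eV

Be³⁺ (Z = 4) at n = 5:
E = -13.6057 × 4² / 5² = -13.6057 × 16 / 25 = -8.70764800 eV

Since -8.70764800 eV < -0.54422800 eV,
Be³⁺ at n = 5 is more tightly bound (requires more energy to ionize).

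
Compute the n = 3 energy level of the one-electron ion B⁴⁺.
-37.7936 eV

For hydrogen-like ions, the energy levels scale with Z²:
E_n = -13.6057 Z² / n² eV

For B⁴⁺ (Z = 5) at n = 3:
E_3 = -13.6057 × 5² / 3²
E_3 = -13.6057 × 25 / 9
E_3 = -340.1425 / 9
E_3 = -37.7936 eV

The energy is 25 times more negative than hydrogen at the same n due to the stronger nuclear charge.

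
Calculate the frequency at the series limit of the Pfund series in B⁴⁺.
3.290e+15 Hz

The series limit corresponds to the transition from n = ∞ to n = 5.
This is the highest energy (shortest wavelength) transition in the Pfund series.

E_∞ = 0 eV
E_5 = -13.6057 × 5² / 5² = -13.6057000 eV

Energy at series limit:
ΔE = E_∞ - E_5 = 0 - (-13.6057000) = 13.6057000 eV
E = 13.6057000 eV × (1.602177 × 10⁻¹⁹ J/eV) = 2.17987e-18 J
f = E/h = 2.17987e-18 J / (6.62607 × 10⁻³⁴ J·s) = 3.290e+15 Hz

This energy equals the ionization energy from the n = 5 state of B⁴⁺.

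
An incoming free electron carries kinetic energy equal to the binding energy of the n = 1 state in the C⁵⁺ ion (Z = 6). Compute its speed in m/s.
1.313e+07 m/s (or 4.378415% of c)

The binding energy at n = 1 for C⁵⁺ is:
E_1 = -13.6057 × 6²/1² = -489.80520000 eV
|E_1| = 489.80520000 eV

Convert to Joules:
KE = 489.80520000 eV × (1.602177 × 10⁻¹⁹ J/eV) = 7.84755e-17 J

Using KE = ½mv²:
v = √(2·KE/m_e)
v = √(2 × 7.84755e-17 J / 9.10938 × 10⁻³¹ kg)
v = 1.313e+07 m/s

This is approximately 4.378415% the speed of light.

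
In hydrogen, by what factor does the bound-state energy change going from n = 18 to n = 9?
4.000

Using E_n = -13.6057 Z² / n² eV with Z = 1:

E_9 = -13.6057 / 9² = -13.6057 / 81 = -0.167971605 eV
E_18 = -13.6057 / 18² = -13.6057 / 324 = -0.041992901 eV

The ratio is:
E_9/E_18 = (-0.167971605) / (-0.041992901)
E_9/E_18 = (-13.6057/81) / (-13.6057/324)
E_9/E_18 = 324/81
E_9/E_18 = 4.000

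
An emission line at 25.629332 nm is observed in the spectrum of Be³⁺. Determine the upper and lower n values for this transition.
n = 6 → n = 2

First, find the photon energy from the wavelength (hc = 1239.84 eV·nm):
E = hc/λ = 1239.84 eV·nm / 25.629332 nm = 48.375822 eV

The energy levels of Be³⁺ satisfy E_n = -13.6057 × 4² / n² eV, so an emission n_i → n_f releases
ΔE = 13.6057 × 4² × (1/n_f² − 1/n_i²) eV.

Setting ΔE equal to the photon energy:
1/n_f² − 1/n_i² = 48.375822 / (13.6057 × 4²) = 0.22222222

Since 1/n_i² must be positive, we need 1/n_f² > 0.22222222, i.e. n_f ≤ 2. For each allowed n_f, solve n_i = (1/n_f² − 0.22222222)^(−1/2) and check whether it is a whole number:
  n_f = 1: 1/n_i² = 1.00000000 − 0.22222222 = 0.77777778 → n_i = 1.134  (not an integer) ✗
  n_f = 2: 1/n_i² = 0.25000000 − 0.22222222 = 0.02777778 → n_i = 6.000  → integer, n_i = 6 ✓

Only n_f = 2 gives an integer upper level, n_i = 6.

The transition is from n = 6 to n = 2 (emission).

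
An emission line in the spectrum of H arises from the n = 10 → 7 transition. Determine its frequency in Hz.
3.4241e+13 Hz

First, find the transition energy:
E_10 = -13.6057 / 10² = -0.13605700 eV
E_7 = -13.6057 / 7² = -0.27766735 eV
|ΔE| = |E_7 - E_10| = 0.14161035 eV

Convert to Joules: E = 0.14161035 eV × (1.602177 × 10⁻¹⁹ J/eV) = 2.268848e-20 J

Using E = hf:
f = E/h = 2.268848e-20 J / (6.62607 × 10⁻³⁴ J·s)
f = 3.4241e+13 Hz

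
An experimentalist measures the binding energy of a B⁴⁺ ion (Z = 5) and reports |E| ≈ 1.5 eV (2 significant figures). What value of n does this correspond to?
n = 15

The exact energy levels follow E_n = -13.6057 Z² / n² eV with Z = 5.

The measured value (-1.5 eV) is reported to only 2 significant figures, so we must test candidate n values and see which one matches to that precision.

Candidate energies:
  n = 13:  E = -13.6057 × 5² / 13² = -2.01268 eV
  n = 14:  E = -13.6057 × 5² / 14² = -1.73542 eV
  n = 15:  E = -13.6057 × 5² / 15² = -1.51174 eV  ← matches
  n = 16:  E = -13.6057 × 5² / 16² = -1.32868 eV
  n = 17:  E = -13.6057 × 5² / 17² = -1.17696 eV

Checking against the measurement of -1.5 eV (2 sig figs), only n = 15 agrees:
E_15 = -1.51174 eV, which rounds to -1.5 eV ✓

Therefore n = 15.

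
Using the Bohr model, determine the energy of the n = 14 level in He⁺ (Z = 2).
-0.27767 eV

For hydrogen-like ions, the energy levels scale with Z²:
E_n = -13.6057 Z² / n² eV

For He⁺ (Z = 2) at n = 14:
E_14 = -13.6057 × 2² / 14²
E_14 = -13.6057 × 4 / 196
E_14 = -54.4228 / 196
E_14 = -0.27767 eV

The energy is 4 times more negative than hydrogen at the same n due to the stronger nuclear charge.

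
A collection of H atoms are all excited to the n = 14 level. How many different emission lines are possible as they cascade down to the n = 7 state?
28

The electron can occupy levels n = 7, 8, ..., 14 during de-excitation — that is m = 14 - 7 + 1 = 8 distinct levels.

The number of distinct spectral lines equals the number of ways to choose 2 of these m levels (each pair gives one possible emission transition):

Number of lines = m(m-1)/2 = 8×7/2 = 28

These correspond to all possible transitions between the 8 levels:
14 → 13, 14 → 12, 14 → 11, 14 → 10, 14 → 9, 14 → 8, 14 → 7, 13 → 12...

Each transition produces a photon with a unique energy (and thus wavelength). This count does not depend on Z.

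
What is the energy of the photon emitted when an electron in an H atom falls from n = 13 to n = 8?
0.132 eV

The energy levels are E_n = -13.6057 eV / n².

Energy at n = 13: E_13 = -13.6057 / 13² = -0.080507 eV
Energy at n = 8: E_8 = -13.6057 / 8² = -0.212589 eV

For emission (electron falling to lower state), the photon energy is:
E_photon = E_13 - E_8 = |-0.080507 - (-0.212589)|
E_photon = 0.132 eV

This energy is carried away by the emitted photon.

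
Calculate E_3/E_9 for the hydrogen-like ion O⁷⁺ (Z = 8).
9.0000

Using E_n = -13.6057 Z² / n² eV with Z = 8:

E_3 = -13.6057 × 8² / 3² = -870.7648 / 9 = -96.7516444444 eV
E_9 = -13.6057 × 8² / 9² = -870.7648 / 81 = -10.7501827160 eV

The ratio is:
E_3/E_9 = (-96.7516444444) / (-10.7501827160)
E_3/E_9 = (-870.7648/9) / (-870.7648/81)
E_3/E_9 = 81/9
E_3/E_9 = 9.0000
(Note: the Z² factors cancel in the ratio.)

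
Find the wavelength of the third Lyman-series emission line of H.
97.201614 nm

The lines of a series are numbered from the longest wavelength (smallest ΔE) outward; the third line is the transition from n = n_f + 3 to n_f.
The Lyman series has all transitions ending at n_f = 1.

For H, the third line (γ-line) is the jump from n = 4 to n = 1:
E_4 = -13.6057 / 4² = -0.85035625 eV
E_1 = -13.6057 / 1² = -13.60570000 eV
ΔE = E_4 - E_1 = 12.75534375 eV

λ = hc/E = 1239.84 eV·nm / 12.75534375 eV
λ = 97.201614 nm

This is the γ-line of the Lyman series in H.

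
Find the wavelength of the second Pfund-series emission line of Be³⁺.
290.703 nm

The lines of a series are numbered from the longest wavelength (smallest ΔE) outward; the second line is the transition from n = n_f + 2 to n_f.
The Pfund series has all transitions ending at n_f = 5.

For Be³⁺ (Z = 4), the second line (β-line) is the jump from n = 7 to n = 5:
E_7 = -13.6057 × 4² / 7² = -4.4426776 eV
E_5 = -13.6057 × 4² / 5² = -8.7076480 eV
ΔE = E_7 - E_5 = 4.2649704 eV

λ = hc/E = 1239.84 eV·nm / 4.2649704 eV
λ = 290.703 nm

This is the β-line of the Pfund series in Be³⁺.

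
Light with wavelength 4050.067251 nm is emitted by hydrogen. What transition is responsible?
n = 5 → n = 4

First, find the photon energy from the wavelength (hc = 1239.84 eV·nm):
E = hc/λ = 1239.84 eV·nm / 4050.067251 nm = 0.30612825 eV

The energy levels of hydrogen satisfy E_n = -13.6057 / n² eV, so an emission n_i → n_f releases
ΔE = 13.6057 × (1/n_f² − 1/n_i²) eV.

Setting ΔE equal to the photon energy:
1/n_f² − 1/n_i² = 0.30612825 / 13.6057 = 0.022500000

Since 1/n_i² must be positive, we need 1/n_f² > 0.022500000, i.e. n_f ≤ 6. For each allowed n_f, solve n_i = (1/n_f² − 0.022500000)^(−1/2) and check whether it is a whole number:
  n_f = 1: 1/n_i² = 1.000000000 − 0.022500000 = 0.977500000 → n_i = 1.011  (not an integer) ✗
  n_f = 2: 1/n_i² = 0.250000000 − 0.022500000 = 0.227500000 → n_i = 2.097  (not an integer) ✗
  n_f = 3: 1/n_i² = 0.111111111 − 0.022500000 = 0.088611111 → n_i = 3.359  (not an integer) ✗
  n_f = 4: 1/n_i² = 0.062500000 − 0.022500000 = 0.040000000 → n_i = 5.000  → integer, n_i = 5 ✓
  n_f = 5: 1/n_i² = 0.040000000 − 0.022500000 = 0.017500000 → n_i = 7.559  (not an integer) ✗
  n_f = 6: 1/n_i² = 0.027777778 − 0.022500000 = 0.005277778 → n_i = 13.765  (not an integer) ✗

Only n_f = 4 gives an integer upper level, n_i = 5.

The transition is from n = 5 to n = 4 (emission).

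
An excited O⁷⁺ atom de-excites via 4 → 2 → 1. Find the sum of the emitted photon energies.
816.3420 eV

The energy levels of O⁷⁺ are E_n = -13.6057 × 8² / n² eV.

First transition (4 → 2):
ΔE₁ = |E_2 - E_4|
ΔE₁ = |-217.6912000000 - (-54.4228000000)| = 163.2684000 eV

Second transition (2 → 1):
ΔE₂ = |E_1 - E_2|
ΔE₂ = |-870.7648000000 - (-217.6912000000)| = 653.0736000 eV

Total energy released:
E_total = ΔE₁ + ΔE₂ = 163.2684000 + 653.0736000 = 816.3420 eV

Note: This equals the direct transition 4 → 1: 816.3420 eV ✓
Energy is conserved regardless of the path taken.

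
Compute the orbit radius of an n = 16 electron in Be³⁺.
3.3867 nm (or 33.8673 Å)

The Bohr radius formula is:
r_n = n² a₀ / Z

where a₀ = 0.0529177 nm is the Bohr radius.

For Be³⁺ (Z = 4) at n = 16:
r_16 = 16² × 0.0529177 nm / 4
r_16 = 256 × 0.0529177 nm / 4
r_16 = 13.54693 nm / 4
r_16 = 3.3867 nm

The electron orbits at approximately 3.3867 nm from the nucleus.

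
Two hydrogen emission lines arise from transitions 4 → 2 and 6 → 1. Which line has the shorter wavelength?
6 → 1

Calculate the energy for each transition:

Transition 4 → 2:
ΔE₁ = |E_2 - E_4| = |-13.6057/2² - (-13.6057/4²)|
ΔE₁ = |-3.40142500000 - (-0.85035625000)| = 2.55106875 eV

Transition 6 → 1:
ΔE₂ = |E_1 - E_6| = |-13.6057/1² - (-13.6057/6²)|
ΔE₂ = |-13.60570000000 - (-0.37793611111)| = 13.22776389 eV

Since 13.22776389 eV > 2.55106875 eV, the transition 6 → 1 emits the more energetic photon.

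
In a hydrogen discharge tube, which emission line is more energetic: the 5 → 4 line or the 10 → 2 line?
10 → 2

Calculate the energy for each transition:

Transition 5 → 4:
ΔE₁ = |E_4 - E_5| = |-13.6057/4² - (-13.6057/5²)|
ΔE₁ = |-0.85035625 - (-0.54422800)| = 0.30613 eV

Transition 10 → 2:
ΔE₂ = |E_2 - E_10| = |-13.6057/2² - (-13.6057/10²)|
ΔE₂ = |-3.40142500 - (-0.13605700)| = 3.26537 eV

Since 3.26537 eV > 0.30613 eV, the transition 10 → 2 emits the more energetic photon.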